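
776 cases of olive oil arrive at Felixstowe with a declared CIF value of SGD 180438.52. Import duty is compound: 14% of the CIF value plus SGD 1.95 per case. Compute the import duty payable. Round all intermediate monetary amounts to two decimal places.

Ad valorem component: 180438.52 × 14% = 25261.39
Specific component: 776 × 1.95 = 1513.20
Import duty = 25261.39 + 1513.20 = 26774.59

Import duty: SGD 26774.59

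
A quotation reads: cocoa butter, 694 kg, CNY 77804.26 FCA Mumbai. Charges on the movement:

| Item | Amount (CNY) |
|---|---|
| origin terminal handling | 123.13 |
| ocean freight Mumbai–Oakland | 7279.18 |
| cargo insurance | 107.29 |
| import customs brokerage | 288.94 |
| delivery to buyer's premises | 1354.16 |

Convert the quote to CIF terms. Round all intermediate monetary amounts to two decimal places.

CIF price: CNY 85313.86

Not relevant to the conversion: brokerage, delivery — on the buyer under both terms; not part of either seller's price.
From FCA to CIF, the seller additionally bears: origin terminal, freight, insurance.
CIF price = 77804.26 + 123.13 + 7279.18 + 107.29 = 85313.86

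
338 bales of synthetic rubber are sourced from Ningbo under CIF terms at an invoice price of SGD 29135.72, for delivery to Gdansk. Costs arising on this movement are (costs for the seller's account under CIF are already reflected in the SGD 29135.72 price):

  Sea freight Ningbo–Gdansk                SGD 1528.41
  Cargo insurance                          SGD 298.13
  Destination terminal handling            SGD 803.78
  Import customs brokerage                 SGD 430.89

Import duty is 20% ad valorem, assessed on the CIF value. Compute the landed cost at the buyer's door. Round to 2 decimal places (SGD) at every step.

CIF: the seller pays costs through ocean freight and marine insurance to the destination port.
Already in the invoice (seller's account under CIF): freight, insurance — exclude.
The CIF price already equals the CIF value: 29135.72
Import duty = 29135.72 × 20% = 5827.14
Buyer bears: destination terminal 803.78 + brokerage 430.89 + duty 5827.14 = 7061.81
Landed cost = invoice 29135.72 + 7061.81 = 36197.53

Total landed cost: SGD 36197.53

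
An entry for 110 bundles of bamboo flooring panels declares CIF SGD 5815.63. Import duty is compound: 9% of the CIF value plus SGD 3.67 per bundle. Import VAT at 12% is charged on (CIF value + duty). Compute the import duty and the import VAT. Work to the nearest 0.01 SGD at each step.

Import duty: SGD 927.11; import VAT: SGD 809.13

Ad valorem component: 5815.63 × 9% = 523.41
Specific component: 110 × 3.67 = 403.70
Import duty = 523.41 + 403.70 = 927.11
VAT base = CIF + duty = 5815.63 + 927.11 = 6742.74
Import VAT = 6742.74 × 12% = 809.13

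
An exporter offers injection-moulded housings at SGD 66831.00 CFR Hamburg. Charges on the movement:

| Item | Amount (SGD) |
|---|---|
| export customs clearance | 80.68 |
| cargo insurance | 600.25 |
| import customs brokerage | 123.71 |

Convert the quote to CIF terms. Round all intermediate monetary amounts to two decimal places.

CIF price: SGD 67431.25

Not relevant to the conversion: export clearance — on the seller under both CFR and CIF; already in the CFR price and stays in the CIF price. brokerage — on the buyer under both terms; not part of either seller's price.
From CFR to CIF, the seller additionally bears: insurance.
CIF price = 66831.00 + 600.25 = 67431.25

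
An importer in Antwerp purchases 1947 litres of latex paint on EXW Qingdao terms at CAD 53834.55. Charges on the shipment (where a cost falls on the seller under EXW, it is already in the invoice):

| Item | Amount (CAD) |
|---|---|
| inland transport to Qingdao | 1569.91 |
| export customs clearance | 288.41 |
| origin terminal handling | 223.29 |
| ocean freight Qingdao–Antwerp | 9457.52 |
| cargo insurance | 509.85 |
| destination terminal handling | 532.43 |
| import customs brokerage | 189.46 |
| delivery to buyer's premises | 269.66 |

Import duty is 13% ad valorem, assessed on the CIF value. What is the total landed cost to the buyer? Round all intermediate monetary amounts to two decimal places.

EXW: the seller makes goods available at their premises; the buyer bears all onward costs.
CIF value = EXW price + inland to port + export clearance + origin terminal + freight + insurance = 53834.55 + 1569.91 + 288.41 + 223.29 + 9457.52 + 509.85 = 65883.53
Import duty = 65883.53 × 13% = 8564.86
Buyer bears: inland to port 1569.91 + export clearance 288.41 + origin terminal 223.29 + freight 9457.52 + insurance 509.85 + destination terminal 532.43 + brokerage 189.46 + delivery 269.66 + duty 8564.86 = 21605.39
Landed cost = invoice 53834.55 + 21605.39 = 75439.94

Total landed cost: CAD 75439.94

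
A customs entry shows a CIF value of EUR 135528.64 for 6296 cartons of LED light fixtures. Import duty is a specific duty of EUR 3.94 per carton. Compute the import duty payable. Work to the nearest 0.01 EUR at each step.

Import duty = 6296 × 3.94 = 24806.24

Import duty: EUR 24806.24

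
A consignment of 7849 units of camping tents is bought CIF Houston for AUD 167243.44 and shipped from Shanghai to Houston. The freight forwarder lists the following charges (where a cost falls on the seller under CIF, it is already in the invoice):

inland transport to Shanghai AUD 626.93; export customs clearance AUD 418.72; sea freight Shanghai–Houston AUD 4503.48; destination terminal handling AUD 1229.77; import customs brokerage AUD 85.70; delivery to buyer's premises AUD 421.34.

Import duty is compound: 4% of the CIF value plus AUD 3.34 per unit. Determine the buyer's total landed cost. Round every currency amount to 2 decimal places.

CIF: the seller pays costs through ocean freight and marine insurance to the destination port.
Already in the invoice (seller's account under CIF): inland to port, export clearance, freight — exclude.
The CIF price already equals the CIF value: 167243.44
Ad valorem component: 167243.44 × 4% = 6689.74
Specific component: 7849 × 3.34 = 26215.66
Import duty = 6689.74 + 26215.66 = 32905.40
Buyer bears: destination terminal 1229.77 + brokerage 85.70 + delivery 421.34 + duty 32905.40 = 34642.21
Landed cost = invoice 167243.44 + 34642.21 = 201885.65

Total landed cost: AUD 201885.65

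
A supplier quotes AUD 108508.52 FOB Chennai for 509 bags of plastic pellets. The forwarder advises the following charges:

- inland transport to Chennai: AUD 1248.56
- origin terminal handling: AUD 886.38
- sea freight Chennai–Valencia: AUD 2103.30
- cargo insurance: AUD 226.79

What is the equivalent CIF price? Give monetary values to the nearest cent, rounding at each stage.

CIF price: AUD 110838.61

Not relevant to the conversion: origin terminal, inland to port — on the seller under both FOB and CIF; already in the FOB price and stays in the CIF price.
From FOB to CIF, the seller additionally bears: freight, insurance.
CIF price = 108508.52 + 2103.30 + 226.79 = 110838.61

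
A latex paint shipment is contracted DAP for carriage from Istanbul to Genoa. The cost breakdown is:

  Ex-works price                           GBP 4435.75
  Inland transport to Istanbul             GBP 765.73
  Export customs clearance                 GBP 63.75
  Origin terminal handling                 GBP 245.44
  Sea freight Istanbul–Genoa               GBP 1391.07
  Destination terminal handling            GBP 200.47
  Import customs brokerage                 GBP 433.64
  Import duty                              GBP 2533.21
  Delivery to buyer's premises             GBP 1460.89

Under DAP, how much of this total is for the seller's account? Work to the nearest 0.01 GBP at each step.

DAP: the seller bears all costs to the named destination except import duty and clearance.
Seller's account: goods 4435.75 + inland to port 765.73 + export clearance 63.75 + origin terminal 245.44 + freight 1391.07 + destination terminal 200.47 + delivery 1460.89 = 8563.10
Buyer's account: brokerage 433.64 + duty 2533.21 = 2966.85

Seller's account: GBP 8563.10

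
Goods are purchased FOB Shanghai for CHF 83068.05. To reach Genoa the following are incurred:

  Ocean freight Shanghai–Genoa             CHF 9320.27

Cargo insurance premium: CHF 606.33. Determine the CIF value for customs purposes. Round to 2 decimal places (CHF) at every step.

CIF value: CHF 92994.65

CIF = FOB price + freight + insurance
CIF = 83068.05 + 9320.27 + 606.33 = 92994.65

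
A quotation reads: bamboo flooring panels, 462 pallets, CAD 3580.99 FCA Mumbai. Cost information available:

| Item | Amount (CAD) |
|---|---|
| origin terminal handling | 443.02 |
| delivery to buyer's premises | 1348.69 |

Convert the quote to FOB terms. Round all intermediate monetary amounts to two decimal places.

FOB price: CAD 4024.01

Not relevant to the conversion: delivery — on the buyer under both terms; not part of either seller's price.
From FCA to FOB, the seller additionally bears: origin terminal.
FOB price = 3580.99 + 443.02 = 4024.01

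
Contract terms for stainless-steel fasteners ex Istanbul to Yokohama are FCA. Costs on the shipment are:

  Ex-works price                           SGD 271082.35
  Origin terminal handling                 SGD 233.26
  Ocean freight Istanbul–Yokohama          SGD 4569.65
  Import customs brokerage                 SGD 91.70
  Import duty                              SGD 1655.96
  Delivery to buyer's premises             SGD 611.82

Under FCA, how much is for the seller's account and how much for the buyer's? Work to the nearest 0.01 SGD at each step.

FCA: the seller delivers export-cleared goods to the carrier; the buyer bears costs from that point.
Seller's account: goods 271082.35 = 271082.35
Buyer's account: origin terminal 233.26 + freight 4569.65 + brokerage 91.70 + duty 1655.96 + delivery 611.82 = 7162.39

Seller: SGD 271082.35; buyer: SGD 7162.39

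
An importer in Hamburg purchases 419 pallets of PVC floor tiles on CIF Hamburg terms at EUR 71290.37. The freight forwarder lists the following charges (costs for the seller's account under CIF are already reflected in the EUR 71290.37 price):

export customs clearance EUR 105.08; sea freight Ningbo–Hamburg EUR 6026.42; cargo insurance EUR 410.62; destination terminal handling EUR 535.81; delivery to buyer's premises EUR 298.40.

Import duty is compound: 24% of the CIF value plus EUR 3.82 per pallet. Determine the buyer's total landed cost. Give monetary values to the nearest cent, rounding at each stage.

Total landed cost: EUR 90834.85

CIF: the seller pays costs through ocean freight and marine insurance to the destination port.
Already in the invoice (seller's account under CIF): export clearance, freight, insurance — exclude.
The CIF price already equals the CIF value: 71290.37
Ad valorem component: 71290.37 × 24% = 17109.69
Specific component: 419 × 3.82 = 1600.58
Import duty = 17109.69 + 1600.58 = 18710.27
Buyer bears: destination terminal 535.81 + delivery 298.40 + duty 18710.27 = 19544.48
Landed cost = invoice 71290.37 + 19544.48 = 90834.85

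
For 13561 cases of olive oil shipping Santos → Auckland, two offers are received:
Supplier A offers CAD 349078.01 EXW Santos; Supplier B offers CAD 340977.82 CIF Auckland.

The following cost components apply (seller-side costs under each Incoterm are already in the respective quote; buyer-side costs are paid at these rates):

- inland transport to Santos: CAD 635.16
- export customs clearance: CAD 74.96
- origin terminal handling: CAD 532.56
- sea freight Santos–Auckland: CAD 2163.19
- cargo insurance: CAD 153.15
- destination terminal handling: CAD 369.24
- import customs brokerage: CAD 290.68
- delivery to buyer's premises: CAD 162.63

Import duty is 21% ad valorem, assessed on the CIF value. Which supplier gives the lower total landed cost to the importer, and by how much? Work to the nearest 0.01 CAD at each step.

Supplier A (EXW):
CIF value = EXW price + inland to port + export clearance + origin terminal + freight + insurance = 349078.01 + 635.16 + 74.96 + 532.56 + 2163.19 + 153.15 = 352637.03
Import duty = 352637.03 × 21% = 74053.78
Buyer bears (A): 635.16 + 74.96 + 532.56 + 2163.19 + 153.15 + 369.24 + 290.68 + 162.63 = 4381.57
Landed cost (A) = invoice 349078.01 + 4381.57 + duty 74053.78 = 427513.36
Supplier B (CIF):
The CIF price already equals the CIF value: 340977.82
Import duty = 340977.82 × 21% = 71605.34
Buyer bears (B): 369.24 + 290.68 + 162.63 = 822.55
Landed cost (B) = invoice 340977.82 + 822.55 + duty 71605.34 = 413405.71
Difference = |427513.36 − 413405.71| = 14107.65

Supplier B is cheaper by CAD 14107.65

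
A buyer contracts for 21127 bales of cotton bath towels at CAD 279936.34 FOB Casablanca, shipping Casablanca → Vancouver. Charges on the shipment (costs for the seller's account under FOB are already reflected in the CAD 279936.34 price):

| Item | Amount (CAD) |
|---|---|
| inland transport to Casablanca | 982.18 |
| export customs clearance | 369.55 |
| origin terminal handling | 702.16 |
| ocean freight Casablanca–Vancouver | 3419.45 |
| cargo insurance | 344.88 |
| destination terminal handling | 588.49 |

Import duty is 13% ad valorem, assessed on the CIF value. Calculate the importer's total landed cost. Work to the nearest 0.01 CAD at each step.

Total landed cost: CAD 321170.25

FOB: the seller bears costs until goods are on board at the origin port; the buyer bears freight, insurance and all costs thereafter.
Already in the invoice (seller's account under FOB): inland to port, export clearance, origin terminal — exclude.
CIF value = FOB price + freight + insurance = 279936.34 + 3419.45 + 344.88 = 283700.67
Import duty = 283700.67 × 13% = 36881.09
Buyer bears: freight 3419.45 + insurance 344.88 + destination terminal 588.49 + duty 36881.09 = 41233.91
Landed cost = invoice 279936.34 + 41233.91 = 321170.25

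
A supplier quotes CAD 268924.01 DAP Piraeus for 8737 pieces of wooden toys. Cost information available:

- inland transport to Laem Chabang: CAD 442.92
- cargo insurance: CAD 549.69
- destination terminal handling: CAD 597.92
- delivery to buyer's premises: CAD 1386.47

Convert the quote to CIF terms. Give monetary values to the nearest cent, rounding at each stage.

CIF price: CAD 266939.62

Not relevant to the conversion: insurance, inland to port — on the seller under both DAP and CIF; already in the DAP price and stays in the CIF price.
From DAP to CIF, the seller no longer bears: destination terminal, delivery.
CIF price = 268924.01 − 597.92 − 1386.47 = 266939.62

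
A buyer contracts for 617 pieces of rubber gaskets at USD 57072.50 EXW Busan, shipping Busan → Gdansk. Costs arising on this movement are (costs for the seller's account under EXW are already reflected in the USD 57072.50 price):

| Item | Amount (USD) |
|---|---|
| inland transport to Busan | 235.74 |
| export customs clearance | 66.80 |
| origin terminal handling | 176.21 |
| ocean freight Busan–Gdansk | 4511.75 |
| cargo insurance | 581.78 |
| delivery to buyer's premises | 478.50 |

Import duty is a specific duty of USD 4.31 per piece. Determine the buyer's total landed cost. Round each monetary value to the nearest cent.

EXW: the seller makes goods available at their premises; the buyer bears all onward costs.
CIF value = EXW price + inland to port + export clearance + origin terminal + freight + insurance = 57072.50 + 235.74 + 66.80 + 176.21 + 4511.75 + 581.78 = 62644.78
Import duty = 617 × 4.31 = 2659.27
Buyer bears: inland to port 235.74 + export clearance 66.80 + origin terminal 176.21 + freight 4511.75 + insurance 581.78 + delivery 478.50 + duty 2659.27 = 8710.05
Landed cost = invoice 57072.50 + 8710.05 = 65782.55

Total landed cost: USD 65782.55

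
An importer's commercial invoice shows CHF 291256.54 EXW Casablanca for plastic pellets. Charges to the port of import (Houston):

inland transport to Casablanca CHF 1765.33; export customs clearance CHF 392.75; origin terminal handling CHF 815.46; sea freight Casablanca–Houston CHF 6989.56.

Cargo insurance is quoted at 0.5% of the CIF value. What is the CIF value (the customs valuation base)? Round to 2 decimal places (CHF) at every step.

Let C be the CIF value. C = EXW price + pre-shipment costs + freight + 0.5% × C
C − 0.5% × C = 291256.54 + 1765.33 + 392.75 + 815.46 + 6989.56
0.995 × C = 301219.64
C = 301219.64 / 0.995 = 302733.31
Insurance premium = 0.5% × 302733.31 = 1513.67

CIF value: CHF 302733.31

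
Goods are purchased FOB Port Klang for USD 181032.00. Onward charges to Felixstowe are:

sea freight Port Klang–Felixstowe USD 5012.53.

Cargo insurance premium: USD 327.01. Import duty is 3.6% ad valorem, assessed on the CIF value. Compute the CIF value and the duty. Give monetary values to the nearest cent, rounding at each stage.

CIF value: USD 186371.54; import duty: USD 6709.38

CIF = FOB price + freight + insurance
CIF = 181032.00 + 5012.53 + 327.01 = 186371.54
Import duty = 186371.54 × 3.6% = 6709.38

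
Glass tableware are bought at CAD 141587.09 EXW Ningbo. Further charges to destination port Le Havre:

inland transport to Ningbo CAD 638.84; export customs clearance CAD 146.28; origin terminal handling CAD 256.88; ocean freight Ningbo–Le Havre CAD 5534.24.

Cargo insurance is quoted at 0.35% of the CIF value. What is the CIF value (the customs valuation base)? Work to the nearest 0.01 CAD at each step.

CIF value: CAD 148683.72

Let C be the CIF value. C = EXW price + pre-shipment costs + freight + 0.35% × C
C − 0.35% × C = 141587.09 + 638.84 + 146.28 + 256.88 + 5534.24
0.9965 × C = 148163.33
C = 148163.33 / 0.9965 = 148683.72
Insurance premium = 0.35% × 148683.72 = 520.39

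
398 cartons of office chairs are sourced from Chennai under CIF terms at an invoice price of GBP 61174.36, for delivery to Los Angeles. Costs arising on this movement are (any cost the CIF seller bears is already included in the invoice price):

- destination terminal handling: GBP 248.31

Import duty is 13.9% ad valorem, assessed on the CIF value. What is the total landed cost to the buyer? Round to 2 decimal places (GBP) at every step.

CIF: the seller pays costs through ocean freight and marine insurance to the destination port.
The CIF price already equals the CIF value: 61174.36
Import duty = 61174.36 × 13.9% = 8503.24
Buyer bears: destination terminal 248.31 + duty 8503.24 = 8751.55
Landed cost = invoice 61174.36 + 8751.55 = 69925.91

Total landed cost: GBP 69925.91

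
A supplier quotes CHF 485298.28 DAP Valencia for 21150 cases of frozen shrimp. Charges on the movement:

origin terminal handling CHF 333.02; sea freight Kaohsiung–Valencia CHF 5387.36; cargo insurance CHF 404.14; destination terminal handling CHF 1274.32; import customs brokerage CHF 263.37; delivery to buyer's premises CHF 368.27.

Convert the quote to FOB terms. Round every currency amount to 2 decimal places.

FOB price: CHF 477864.19

Not relevant to the conversion: origin terminal — on the seller under both DAP and FOB; already in the DAP price and stays in the FOB price. brokerage — on the buyer under both terms; not part of either seller's price.
From DAP to FOB, the seller no longer bears: freight, insurance, destination terminal, delivery.
FOB price = 485298.28 − 5387.36 − 404.14 − 1274.32 − 368.27 = 477864.19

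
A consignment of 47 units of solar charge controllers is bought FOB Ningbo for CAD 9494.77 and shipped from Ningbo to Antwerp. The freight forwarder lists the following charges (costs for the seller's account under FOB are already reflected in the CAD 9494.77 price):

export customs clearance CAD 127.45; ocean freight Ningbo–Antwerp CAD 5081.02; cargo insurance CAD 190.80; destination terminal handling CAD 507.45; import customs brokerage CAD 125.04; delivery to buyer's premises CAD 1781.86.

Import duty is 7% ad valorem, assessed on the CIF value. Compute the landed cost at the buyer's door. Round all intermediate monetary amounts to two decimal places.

Total landed cost: CAD 18214.60

FOB: the seller bears costs until goods are on board at the origin port; the buyer bears freight, insurance and all costs thereafter.
Already in the invoice (seller's account under FOB): export clearance — exclude.
CIF value = FOB price + freight + insurance = 9494.77 + 5081.02 + 190.80 = 14766.59
Import duty = 14766.59 × 7% = 1033.66
Buyer bears: freight 5081.02 + insurance 190.80 + destination terminal 507.45 + brokerage 125.04 + delivery 1781.86 + duty 1033.66 = 8719.83
Landed cost = invoice 9494.77 + 8719.83 = 18214.60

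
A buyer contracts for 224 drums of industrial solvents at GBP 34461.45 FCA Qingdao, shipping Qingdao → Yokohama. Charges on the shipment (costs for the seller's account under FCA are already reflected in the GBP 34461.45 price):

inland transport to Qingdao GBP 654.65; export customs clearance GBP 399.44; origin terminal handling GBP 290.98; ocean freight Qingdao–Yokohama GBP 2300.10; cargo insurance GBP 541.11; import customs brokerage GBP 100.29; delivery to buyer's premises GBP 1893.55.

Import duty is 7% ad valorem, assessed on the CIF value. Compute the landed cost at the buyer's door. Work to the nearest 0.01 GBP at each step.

Total landed cost: GBP 42219.03

FCA: the seller delivers export-cleared goods to the carrier; the buyer bears costs from that point.
Already in the invoice (seller's account under FCA): inland to port, export clearance — exclude.
CIF value = FCA price + origin terminal + freight + insurance = 34461.45 + 290.98 + 2300.10 + 541.11 = 37593.64
Import duty = 37593.64 × 7% = 2631.55
Buyer bears: origin terminal 290.98 + freight 2300.10 + insurance 541.11 + brokerage 100.29 + delivery 1893.55 + duty 2631.55 = 7757.58
Landed cost = invoice 34461.45 + 7757.58 = 42219.03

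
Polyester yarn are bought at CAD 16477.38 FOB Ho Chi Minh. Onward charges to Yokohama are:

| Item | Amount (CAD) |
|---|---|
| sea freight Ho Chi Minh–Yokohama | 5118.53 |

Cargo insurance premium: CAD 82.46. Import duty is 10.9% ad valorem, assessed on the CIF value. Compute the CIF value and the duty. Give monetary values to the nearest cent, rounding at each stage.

CIF = FOB price + freight + insurance
CIF = 16477.38 + 5118.53 + 82.46 = 21678.37
Import duty = 21678.37 × 10.9% = 2362.94

CIF value: CAD 21678.37; import duty: CAD 2362.94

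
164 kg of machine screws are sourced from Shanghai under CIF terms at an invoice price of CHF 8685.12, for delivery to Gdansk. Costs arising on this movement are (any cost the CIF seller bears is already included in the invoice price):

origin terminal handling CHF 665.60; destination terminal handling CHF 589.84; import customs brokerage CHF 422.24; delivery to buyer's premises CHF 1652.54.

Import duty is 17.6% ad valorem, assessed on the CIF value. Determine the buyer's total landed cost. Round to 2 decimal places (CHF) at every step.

Total landed cost: CHF 12878.32

CIF: the seller pays costs through ocean freight and marine insurance to the destination port.
Already in the invoice (seller's account under CIF): origin terminal — exclude.
The CIF price already equals the CIF value: 8685.12
Import duty = 8685.12 × 17.6% = 1528.58
Buyer bears: destination terminal 589.84 + brokerage 422.24 + delivery 1652.54 + duty 1528.58 = 4193.20
Landed cost = invoice 8685.12 + 4193.20 = 12878.32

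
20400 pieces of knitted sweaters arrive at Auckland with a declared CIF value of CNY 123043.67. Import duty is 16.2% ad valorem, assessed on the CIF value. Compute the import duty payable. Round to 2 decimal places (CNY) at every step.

Import duty: CNY 19933.07

Import duty = 123043.67 × 16.2% = 19933.07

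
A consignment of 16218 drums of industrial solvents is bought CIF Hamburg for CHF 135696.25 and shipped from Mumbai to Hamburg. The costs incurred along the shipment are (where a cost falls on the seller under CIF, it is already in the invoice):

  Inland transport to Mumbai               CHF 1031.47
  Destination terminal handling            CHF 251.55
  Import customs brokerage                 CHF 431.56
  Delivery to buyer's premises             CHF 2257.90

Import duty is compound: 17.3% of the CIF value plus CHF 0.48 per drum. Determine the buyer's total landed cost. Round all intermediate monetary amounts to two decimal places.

CIF: the seller pays costs through ocean freight and marine insurance to the destination port.
Already in the invoice (seller's account under CIF): inland to port — exclude.
The CIF price already equals the CIF value: 135696.25
Ad valorem component: 135696.25 × 17.3% = 23475.45
Specific component: 16218 × 0.48 = 7784.64
Import duty = 23475.45 + 7784.64 = 31260.09
Buyer bears: destination terminal 251.55 + brokerage 431.56 + delivery 2257.90 + duty 31260.09 = 34201.10
Landed cost = invoice 135696.25 + 34201.10 = 169897.35

Total landed cost: CHF 169897.35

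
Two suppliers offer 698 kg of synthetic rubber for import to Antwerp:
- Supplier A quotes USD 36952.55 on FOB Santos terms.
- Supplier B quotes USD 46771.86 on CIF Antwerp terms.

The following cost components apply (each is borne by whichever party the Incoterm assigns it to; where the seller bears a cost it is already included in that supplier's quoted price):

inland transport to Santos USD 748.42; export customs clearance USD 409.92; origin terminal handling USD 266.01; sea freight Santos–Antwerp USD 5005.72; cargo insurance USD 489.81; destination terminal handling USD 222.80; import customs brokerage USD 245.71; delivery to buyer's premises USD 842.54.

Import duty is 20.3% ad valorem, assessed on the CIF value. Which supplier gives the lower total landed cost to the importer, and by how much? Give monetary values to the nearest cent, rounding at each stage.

Supplier A is cheaper by USD 5201.51

Supplier A (FOB):
CIF value = FOB price + freight + insurance = 36952.55 + 5005.72 + 489.81 = 42448.08
Import duty = 42448.08 × 20.3% = 8616.96
Buyer bears (A): 5005.72 + 489.81 + 222.80 + 245.71 + 842.54 = 6806.58
Landed cost (A) = invoice 36952.55 + 6806.58 + duty 8616.96 = 52376.09
Supplier B (CIF):
The CIF price already equals the CIF value: 46771.86
Import duty = 46771.86 × 20.3% = 9494.69
Buyer bears (B): 222.80 + 245.71 + 842.54 = 1311.05
Landed cost (B) = invoice 46771.86 + 1311.05 + duty 9494.69 = 57577.60
Difference = |52376.09 − 57577.60| = 5201.51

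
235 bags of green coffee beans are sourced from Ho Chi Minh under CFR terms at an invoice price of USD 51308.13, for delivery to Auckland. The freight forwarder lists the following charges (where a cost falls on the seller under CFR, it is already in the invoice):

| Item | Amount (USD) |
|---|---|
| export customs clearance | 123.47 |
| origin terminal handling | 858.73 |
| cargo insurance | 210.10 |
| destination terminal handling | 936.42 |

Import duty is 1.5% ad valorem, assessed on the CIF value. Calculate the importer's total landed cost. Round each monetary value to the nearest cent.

Total landed cost: USD 53227.42

CFR: the seller pays costs through ocean freight to the destination port, but not insurance.
Already in the invoice (seller's account under CFR): export clearance, origin terminal — exclude.
CIF value = CFR price + insurance = 51308.13 + 210.10 = 51518.23
Import duty = 51518.23 × 1.5% = 772.77
Buyer bears: insurance 210.10 + destination terminal 936.42 + duty 772.77 = 1919.29
Landed cost = invoice 51308.13 + 1919.29 = 53227.42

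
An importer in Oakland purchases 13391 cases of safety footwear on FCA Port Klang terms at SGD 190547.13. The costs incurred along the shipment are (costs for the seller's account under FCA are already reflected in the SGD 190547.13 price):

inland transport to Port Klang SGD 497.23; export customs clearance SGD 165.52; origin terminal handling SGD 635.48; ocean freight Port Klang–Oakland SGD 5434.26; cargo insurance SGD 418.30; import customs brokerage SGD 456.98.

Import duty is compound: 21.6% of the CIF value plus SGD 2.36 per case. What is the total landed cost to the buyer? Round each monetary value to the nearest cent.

FCA: the seller delivers export-cleared goods to the carrier; the buyer bears costs from that point.
Already in the invoice (seller's account under FCA): inland to port, export clearance — exclude.
CIF value = FCA price + origin terminal + freight + insurance = 190547.13 + 635.48 + 5434.26 + 418.30 = 197035.17
Ad valorem component: 197035.17 × 21.6% = 42559.60
Specific component: 13391 × 2.36 = 31602.76
Import duty = 42559.60 + 31602.76 = 74162.36
Buyer bears: origin terminal 635.48 + freight 5434.26 + insurance 418.30 + brokerage 456.98 + duty 74162.36 = 81107.38
Landed cost = invoice 190547.13 + 81107.38 = 271654.51

Total landed cost: SGD 271654.51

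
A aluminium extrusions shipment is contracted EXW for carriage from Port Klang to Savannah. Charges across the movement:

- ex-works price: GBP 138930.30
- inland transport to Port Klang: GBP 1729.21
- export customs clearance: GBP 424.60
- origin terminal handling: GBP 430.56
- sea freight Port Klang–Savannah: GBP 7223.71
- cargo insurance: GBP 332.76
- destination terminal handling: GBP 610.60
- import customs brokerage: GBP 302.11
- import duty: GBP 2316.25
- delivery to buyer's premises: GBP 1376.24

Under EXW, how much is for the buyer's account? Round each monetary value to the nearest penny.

EXW: the seller makes goods available at their premises; the buyer bears all onward costs.
Seller's account: goods 138930.30 = 138930.30
Buyer's account: inland to port 1729.21 + export clearance 424.60 + origin terminal 430.56 + freight 7223.71 + insurance 332.76 + destination terminal 610.60 + brokerage 302.11 + duty 2316.25 + delivery 1376.24 = 14746.04

Buyer's account: GBP 14746.04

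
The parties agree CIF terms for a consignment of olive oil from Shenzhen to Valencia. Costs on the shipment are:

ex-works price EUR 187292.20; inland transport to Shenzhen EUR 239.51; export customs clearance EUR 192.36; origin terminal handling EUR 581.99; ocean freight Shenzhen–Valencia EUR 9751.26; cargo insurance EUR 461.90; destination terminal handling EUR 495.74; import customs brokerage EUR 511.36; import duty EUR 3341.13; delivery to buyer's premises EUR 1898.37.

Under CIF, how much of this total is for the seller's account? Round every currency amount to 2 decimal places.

CIF: the seller pays costs through ocean freight and marine insurance to the destination port.
Seller's account: goods 187292.20 + inland to port 239.51 + export clearance 192.36 + origin terminal 581.99 + freight 9751.26 + insurance 461.90 = 198519.22
Buyer's account: destination terminal 495.74 + brokerage 511.36 + duty 3341.13 + delivery 1898.37 = 6246.60

Seller's account: EUR 198519.22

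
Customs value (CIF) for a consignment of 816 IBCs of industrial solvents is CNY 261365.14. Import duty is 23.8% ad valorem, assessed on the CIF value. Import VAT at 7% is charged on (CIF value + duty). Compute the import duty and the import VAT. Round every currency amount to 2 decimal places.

Import duty: CNY 62204.90; import VAT: CNY 22649.90

Import duty = 261365.14 × 23.8% = 62204.90
VAT base = CIF + duty = 261365.14 + 62204.90 = 323570.04
Import VAT = 323570.04 × 7% = 22649.90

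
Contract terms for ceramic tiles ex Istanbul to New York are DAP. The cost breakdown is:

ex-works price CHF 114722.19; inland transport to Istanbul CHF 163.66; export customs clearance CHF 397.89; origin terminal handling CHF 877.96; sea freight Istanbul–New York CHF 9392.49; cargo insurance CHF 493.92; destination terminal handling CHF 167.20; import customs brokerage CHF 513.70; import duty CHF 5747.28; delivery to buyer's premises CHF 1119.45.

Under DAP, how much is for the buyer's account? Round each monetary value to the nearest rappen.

DAP: the seller bears all costs to the named destination except import duty and clearance.
Seller's account: goods 114722.19 + inland to port 163.66 + export clearance 397.89 + origin terminal 877.96 + freight 9392.49 + insurance 493.92 + destination terminal 167.20 + delivery 1119.45 = 127334.76
Buyer's account: brokerage 513.70 + duty 5747.28 = 6260.98

Buyer's account: CHF 6260.98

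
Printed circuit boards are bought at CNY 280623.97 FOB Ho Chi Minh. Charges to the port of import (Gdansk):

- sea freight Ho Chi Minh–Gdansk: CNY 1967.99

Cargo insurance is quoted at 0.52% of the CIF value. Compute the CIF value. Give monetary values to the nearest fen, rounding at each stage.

Let C be the CIF value. C = FOB price + freight + 0.52% × C
C − 0.52% × C = 280623.97 + 1967.99
0.9948 × C = 282591.96
C = 282591.96 / 0.9948 = 284069.12
Insurance premium = 0.52% × 284069.12 = 1477.16

CIF value: CNY 284069.12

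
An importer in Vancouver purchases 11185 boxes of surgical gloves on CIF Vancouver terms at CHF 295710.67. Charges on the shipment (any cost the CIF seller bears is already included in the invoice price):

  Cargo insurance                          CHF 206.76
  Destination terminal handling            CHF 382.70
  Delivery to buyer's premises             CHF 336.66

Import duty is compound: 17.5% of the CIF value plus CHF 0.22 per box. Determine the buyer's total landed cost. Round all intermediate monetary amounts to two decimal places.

Total landed cost: CHF 350640.10

CIF: the seller pays costs through ocean freight and marine insurance to the destination port.
Already in the invoice (seller's account under CIF): insurance — exclude.
The CIF price already equals the CIF value: 295710.67
Ad valorem component: 295710.67 × 17.5% = 51749.37
Specific component: 11185 × 0.22 = 2460.70
Import duty = 51749.37 + 2460.70 = 54210.07
Buyer bears: destination terminal 382.70 + delivery 336.66 + duty 54210.07 = 54929.43
Landed cost = invoice 295710.67 + 54929.43 = 350640.10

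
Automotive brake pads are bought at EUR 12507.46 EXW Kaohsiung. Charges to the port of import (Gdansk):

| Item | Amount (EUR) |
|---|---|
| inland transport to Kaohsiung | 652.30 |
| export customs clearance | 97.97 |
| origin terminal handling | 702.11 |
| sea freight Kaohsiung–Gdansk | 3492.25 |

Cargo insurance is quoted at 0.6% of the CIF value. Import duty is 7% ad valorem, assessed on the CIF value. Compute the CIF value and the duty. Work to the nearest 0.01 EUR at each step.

Let C be the CIF value. C = EXW price + pre-shipment costs + freight + 0.6% × C
C − 0.6% × C = 12507.46 + 652.30 + 97.97 + 702.11 + 3492.25
0.994 × C = 17452.09
C = 17452.09 / 0.994 = 17557.43
Insurance premium = 0.6% × 17557.43 = 105.34
Import duty = 17557.43 × 7% = 1229.02

CIF value: EUR 17557.43; import duty: EUR 1229.02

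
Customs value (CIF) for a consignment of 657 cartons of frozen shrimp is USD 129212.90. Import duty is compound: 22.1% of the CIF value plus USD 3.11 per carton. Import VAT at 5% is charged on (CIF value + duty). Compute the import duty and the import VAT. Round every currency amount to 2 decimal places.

Import duty: USD 30599.32; import VAT: USD 7990.61

Ad valorem component: 129212.90 × 22.1% = 28556.05
Specific component: 657 × 3.11 = 2043.27
Import duty = 28556.05 + 2043.27 = 30599.32
VAT base = CIF + duty = 129212.90 + 30599.32 = 159812.22
Import VAT = 159812.22 × 5% = 7990.61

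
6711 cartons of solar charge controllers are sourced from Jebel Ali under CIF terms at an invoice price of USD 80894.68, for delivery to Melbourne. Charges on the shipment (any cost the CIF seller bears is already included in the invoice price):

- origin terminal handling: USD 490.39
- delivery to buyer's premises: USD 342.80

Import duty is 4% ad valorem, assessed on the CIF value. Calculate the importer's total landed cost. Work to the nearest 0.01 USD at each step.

CIF: the seller pays costs through ocean freight and marine insurance to the destination port.
Already in the invoice (seller's account under CIF): origin terminal — exclude.
The CIF price already equals the CIF value: 80894.68
Import duty = 80894.68 × 4% = 3235.79
Buyer bears: delivery 342.80 + duty 3235.79 = 3578.59
Landed cost = invoice 80894.68 + 3578.59 = 84473.27

Total landed cost: USD 84473.27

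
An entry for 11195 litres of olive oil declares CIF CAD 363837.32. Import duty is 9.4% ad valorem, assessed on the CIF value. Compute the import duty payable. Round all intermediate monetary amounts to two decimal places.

Import duty = 363837.32 × 9.4% = 34200.71

Import duty: CAD 34200.71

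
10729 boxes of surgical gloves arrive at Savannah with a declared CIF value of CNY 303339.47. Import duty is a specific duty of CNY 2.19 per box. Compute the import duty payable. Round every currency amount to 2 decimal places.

Import duty = 10729 × 2.19 = 23496.51

Import duty: CNY 23496.51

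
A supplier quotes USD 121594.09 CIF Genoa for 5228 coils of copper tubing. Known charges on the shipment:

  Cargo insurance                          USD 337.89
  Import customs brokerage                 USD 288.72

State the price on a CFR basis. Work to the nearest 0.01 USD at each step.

CFR price: USD 121256.20

Not relevant to the conversion: brokerage — on the buyer under both terms; not part of either seller's price.
From CIF to CFR, the seller no longer bears: insurance.
CFR price = 121594.09 − 337.89 = 121256.20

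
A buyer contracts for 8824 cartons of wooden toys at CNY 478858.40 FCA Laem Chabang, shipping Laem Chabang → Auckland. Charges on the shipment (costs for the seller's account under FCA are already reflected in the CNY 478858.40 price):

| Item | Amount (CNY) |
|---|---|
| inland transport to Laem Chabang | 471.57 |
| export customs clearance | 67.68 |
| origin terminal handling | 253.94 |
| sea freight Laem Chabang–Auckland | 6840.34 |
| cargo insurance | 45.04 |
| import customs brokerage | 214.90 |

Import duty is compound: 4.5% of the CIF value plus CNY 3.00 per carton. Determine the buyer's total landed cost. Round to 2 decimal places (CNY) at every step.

Total landed cost: CNY 534554.52

FCA: the seller delivers export-cleared goods to the carrier; the buyer bears costs from that point.
Already in the invoice (seller's account under FCA): inland to port, export clearance — exclude.
CIF value = FCA price + origin terminal + freight + insurance = 478858.40 + 253.94 + 6840.34 + 45.04 = 485997.72
Ad valorem component: 485997.72 × 4.5% = 21869.90
Specific component: 8824 × 3.00 = 26472.00
Import duty = 21869.90 + 26472.00 = 48341.90
Buyer bears: origin terminal 253.94 + freight 6840.34 + insurance 45.04 + brokerage 214.90 + duty 48341.90 = 55696.12
Landed cost = invoice 478858.40 + 55696.12 = 534554.52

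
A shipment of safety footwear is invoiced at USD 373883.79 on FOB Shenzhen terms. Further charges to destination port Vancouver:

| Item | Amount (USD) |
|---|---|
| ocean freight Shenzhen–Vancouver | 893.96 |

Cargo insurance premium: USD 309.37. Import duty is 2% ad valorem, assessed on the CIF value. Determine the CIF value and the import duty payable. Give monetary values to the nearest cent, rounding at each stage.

CIF = FOB price + freight + insurance
CIF = 373883.79 + 893.96 + 309.37 = 375087.12
Import duty = 375087.12 × 2% = 7501.74

CIF value: USD 375087.12; import duty: USD 7501.74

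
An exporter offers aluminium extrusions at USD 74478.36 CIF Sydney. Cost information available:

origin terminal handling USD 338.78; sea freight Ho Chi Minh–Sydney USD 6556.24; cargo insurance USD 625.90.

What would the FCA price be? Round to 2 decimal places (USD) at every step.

FCA price: USD 66957.44

From CIF to FCA, the seller no longer bears: origin terminal, freight, insurance.
FCA price = 74478.36 − 338.78 − 6556.24 − 625.90 = 66957.44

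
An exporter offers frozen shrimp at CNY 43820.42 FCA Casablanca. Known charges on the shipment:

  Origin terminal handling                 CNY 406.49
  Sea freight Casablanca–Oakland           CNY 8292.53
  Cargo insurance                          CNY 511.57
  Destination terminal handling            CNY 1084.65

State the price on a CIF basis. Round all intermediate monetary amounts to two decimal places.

Not relevant to the conversion: destination terminal — on the buyer under both terms; not part of either seller's price.
From FCA to CIF, the seller additionally bears: origin terminal, freight, insurance.
CIF price = 43820.42 + 406.49 + 8292.53 + 511.57 = 53031.01

CIF price: CNY 53031.01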